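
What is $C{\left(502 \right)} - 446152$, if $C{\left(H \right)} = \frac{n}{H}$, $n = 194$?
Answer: $- \frac{111984055}{251} \approx -4.4615 \cdot 10^{5}$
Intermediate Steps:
$C{\left(H \right)} = \frac{194}{H}$
$C{\left(502 \right)} - 446152 = \frac{194}{502} - 446152 = 194 \cdot \frac{1}{502} - 446152 = \frac{97}{251} - 446152 = - \frac{111984055}{251}$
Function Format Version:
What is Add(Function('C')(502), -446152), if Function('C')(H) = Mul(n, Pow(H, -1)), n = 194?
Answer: Rational(-111984055, 251) ≈ -4.4615e+5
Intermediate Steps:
Function('C')(H) = Mul(194, Pow(H, -1))
Add(Function('C')(502), -446152) = Add(Mul(194, Pow(502, -1)), -446152) = Add(Mul(194, Rational(1, 502)), -446152) = Add(Rational(97, 251), -446152) = Rational(-111984055, 251)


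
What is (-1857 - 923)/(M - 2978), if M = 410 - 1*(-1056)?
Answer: 695/378 ≈ 1.8386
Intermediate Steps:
M = 1466 (M = 410 + 1056 = 1466)
(-1857 - 923)/(M - 2978) = (-1857 - 923)/(1466 - 2978) = -2780/(-1512) = -2780*(-1/1512) = 695/378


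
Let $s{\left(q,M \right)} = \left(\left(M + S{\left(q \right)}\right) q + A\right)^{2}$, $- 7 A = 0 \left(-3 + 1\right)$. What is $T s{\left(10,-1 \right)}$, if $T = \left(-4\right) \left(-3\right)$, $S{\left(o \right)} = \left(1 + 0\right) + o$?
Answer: $120000$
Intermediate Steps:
$S{\left(o \right)} = 1 + o$
$A = 0$ ($A = - \frac{0 \left(-3 + 1\right)}{7} = - \frac{0 \left(-2\right)}{7} = \left(- \frac{1}{7}\right) 0 = 0$)
$s{\left(q,M \right)} = q^{2} \left(1 + M + q\right)^{2}$ ($s{\left(q,M \right)} = \left(\left(M + \left(1 + q\right)\right) q + 0\right)^{2} = \left(\left(1 + M + q\right) q + 0\right)^{2} = \left(q \left(1 + M + q\right) + 0\right)^{2} = \left(q \left(1 + M + q\right)\right)^{2} = q^{2} \left(1 + M + q\right)^{2}$)
$T = 12$
$T s{\left(10,-1 \right)} = 12 \cdot 10^{2} \left(1 - 1 + 10\right)^{2} = 12 \cdot 100 \cdot 10^{2} = 12 \cdot 100 \cdot 100 = 12 \cdot 10000 = 120000$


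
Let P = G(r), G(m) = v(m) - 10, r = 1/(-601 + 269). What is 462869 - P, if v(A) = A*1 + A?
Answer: 76837915/166 ≈ 4.6288e+5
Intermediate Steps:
v(A) = 2*A (v(A) = A + A = 2*A)
r = -1/332 (r = 1/(-332) = -1/332 ≈ -0.0030120)
G(m) = -10 + 2*m (G(m) = 2*m - 10 = -10 + 2*m)
P = -1661/166 (P = -10 + 2*(-1/332) = -10 - 1/166 = -1661/166 ≈ -10.006)
462869 - P = 462869 - 1*(-1661/166) = 462869 + 1661/166 = 76837915/166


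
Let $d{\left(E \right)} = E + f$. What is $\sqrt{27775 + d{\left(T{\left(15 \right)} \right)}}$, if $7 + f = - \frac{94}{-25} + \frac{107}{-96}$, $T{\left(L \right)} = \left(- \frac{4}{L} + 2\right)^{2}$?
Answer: $\frac{\sqrt{399940558}}{120} \approx 166.65$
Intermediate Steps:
$T{\left(L \right)} = \left(2 - \frac{4}{L}\right)^{2}$
$f = - \frac{10451}{2400}$ ($f = -7 + \left(- \frac{94}{-25} + \frac{107}{-96}\right) = -7 + \left(\left(-94\right) \left(- \frac{1}{25}\right) + 107 \left(- \frac{1}{96}\right)\right) = -7 + \left(\frac{94}{25} - \frac{107}{96}\right) = -7 + \frac{6349}{2400} = - \frac{10451}{2400} \approx -4.3546$)
$d{\left(E \right)} = - \frac{10451}{2400} + E$ ($d{\left(E \right)} = E - \frac{10451}{2400} = - \frac{10451}{2400} + E$)
$\sqrt{27775 + d{\left(T{\left(15 \right)} \right)}} = \sqrt{27775 - \left(\frac{10451}{2400} - \frac{4 \left(-2 + 15\right)^{2}}{225}\right)} = \sqrt{27775 - \left(\frac{10451}{2400} - \frac{4 \cdot 13^{2}}{225}\right)} = \sqrt{27775 - \left(\frac{10451}{2400} - \frac{676}{225}\right)} = \sqrt{27775 + \left(- \frac{10451}{2400} + \frac{676}{225}\right)} = \sqrt{27775 - \frac{9721}{7200}} = \sqrt{\frac{199970279}{7200}} = \frac{\sqrt{399940558}}{120}$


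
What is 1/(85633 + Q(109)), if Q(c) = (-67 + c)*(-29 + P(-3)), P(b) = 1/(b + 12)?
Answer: 3/253259 ≈ 1.1846e-5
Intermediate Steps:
P(b) = 1/(12 + b)
Q(c) = 17420/9 - 260*c/9 (Q(c) = (-67 + c)*(-29 + 1/(12 - 3)) = (-67 + c)*(-29 + 1/9) = (-67 + c)*(-260/9) = 17420/9 - 260*c/9)
1/(85633 + Q(109)) = 1/(85633 + (17420/9 - 260/9*109)) = 1/(85633 + (17420/9 - 28340/9)) = 1/(85633 - 3640/3) = 1/(253259/3) = 3/253259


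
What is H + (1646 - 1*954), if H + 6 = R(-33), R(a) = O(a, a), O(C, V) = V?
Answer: 653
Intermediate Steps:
R(a) = a
H = -39 (H = -6 - 33 = -39)
H + (1646 - 1*954) = -39 + (1646 - 1*954) = -39 + (1646 - 954) = -39 + 692 = 653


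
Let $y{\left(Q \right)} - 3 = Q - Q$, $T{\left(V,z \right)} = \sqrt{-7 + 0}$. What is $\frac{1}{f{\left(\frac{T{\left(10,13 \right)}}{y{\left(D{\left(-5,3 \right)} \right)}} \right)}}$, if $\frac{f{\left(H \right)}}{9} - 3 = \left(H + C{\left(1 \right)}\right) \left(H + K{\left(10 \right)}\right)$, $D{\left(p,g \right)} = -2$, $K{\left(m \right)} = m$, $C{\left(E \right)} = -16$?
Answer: $\frac{i}{2 \left(- 710 i + 9 \sqrt{7}\right)} \approx -0.00070343 + 2.3592 \cdot 10^{-5} i$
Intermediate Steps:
$T{\left(V,z \right)} = i \sqrt{7}$ ($T{\left(V,z \right)} = \sqrt{-7} = i \sqrt{7}$)
$y{\left(Q \right)} = 3$ ($y{\left(Q \right)} = 3 + \left(Q - Q\right) = 3 + 0 = 3$)
$f{\left(H \right)} = 27 + 9 \left(-16 + H\right) \left(10 + H\right)$ ($f{\left(H \right)} = 27 + 9 \left(H - 16\right) \left(H + 10\right) = 27 + 9 \left(-16 + H\right) \left(10 + H\right)$)
$\frac{1}{f{\left(\frac{T{\left(10,13 \right)}}{y{\left(D{\left(-5,3 \right)} \right)}} \right)}} = \frac{1}{-1413 - 54 \frac{i \sqrt{7}}{3} + 9 \left(\frac{i \sqrt{7}}{3}\right)^{2}} = \frac{1}{-1413 - 18 i \sqrt{7} + 9 \left(- \frac{7}{9}\right)} = \frac{1}{-1413 - 18 i \sqrt{7} - 7} = \frac{1}{-1420 - 18 i \sqrt{7}}$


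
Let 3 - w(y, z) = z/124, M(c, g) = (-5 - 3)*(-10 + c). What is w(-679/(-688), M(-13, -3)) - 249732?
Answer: -7741645/31 ≈ -2.4973e+5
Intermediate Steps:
M(c, g) = 80 - 8*c (M(c, g) = -8*(-10 + c) = 80 - 8*c)
w(y, z) = 3 - z/124
w(-679/(-688), M(-13, -3)) - 249732 = (3 - (80 - 8*(-13))/124) - 249732 = (3 - (80 + 104)/124) - 249732 = (3 - 1/124*184) - 249732 = (3 - 46/31) - 249732 = 47/31 - 249732 = -7741645/31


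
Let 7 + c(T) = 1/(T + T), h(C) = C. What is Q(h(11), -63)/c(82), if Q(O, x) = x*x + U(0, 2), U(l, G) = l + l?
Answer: -650916/1147 ≈ -567.49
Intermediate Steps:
U(l, G) = 2*l
c(T) = -7 + 1/(2*T) (c(T) = -7 + 1/(T + T) = -7 + 1/(2*T))
Q(O, x) = x² (Q(O, x) = x*x + 2*0 = x² + 0 = x²)
Q(h(11), -63)/c(82) = (-63)²/(-7 + (½)/82) = 3969/(-7 + (½)*(1/82)) = 3969/(-7 + 1/164) = 3969/(-1147/164) = 3969*(-164/1147) = -650916/1147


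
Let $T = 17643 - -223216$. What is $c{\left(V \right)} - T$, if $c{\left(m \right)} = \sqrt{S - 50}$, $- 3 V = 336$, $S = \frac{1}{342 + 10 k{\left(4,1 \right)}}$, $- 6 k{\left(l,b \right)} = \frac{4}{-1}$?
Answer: $-240859 + \frac{i \sqrt{54702662}}{1046} \approx -2.4086 \cdot 10^{5} + 7.0709 i$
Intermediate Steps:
$k{\left(l,b \right)} = \frac{2}{3}$ ($k{\left(l,b \right)} = - \frac{4 \frac{1}{-1}}{6} = - \frac{4 \left(-1\right)}{6} = \left(- \frac{1}{6}\right) \left(-4\right) = \frac{2}{3}$)
$S = \frac{3}{1046}$ ($S = \frac{1}{342 + 10 \cdot \frac{2}{3}} = \frac{1}{342 + \frac{20}{3}} = \frac{1}{\frac{1046}{3}} = \frac{3}{1046} \approx 0.0028681$)
$V = -112$ ($V = \left(- \frac{1}{3}\right) 336 = -112$)
$c{\left(m \right)} = \frac{i \sqrt{54702662}}{1046}$ ($c{\left(m \right)} = \sqrt{\frac{3}{1046} - 50} = \sqrt{- \frac{52297}{1046}} = \frac{i \sqrt{54702662}}{1046}$)
$T = 240859$ ($T = 17643 + 223216 = 240859$)
$c{\left(V \right)} - T = \frac{i \sqrt{54702662}}{1046} - 240859 = -240859 + \frac{i \sqrt{54702662}}{1046}$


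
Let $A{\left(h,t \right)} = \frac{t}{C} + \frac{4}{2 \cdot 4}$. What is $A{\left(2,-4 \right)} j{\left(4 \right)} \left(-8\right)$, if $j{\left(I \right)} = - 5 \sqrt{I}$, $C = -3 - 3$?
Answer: $\frac{280}{3} \approx 93.333$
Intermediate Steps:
$C = -6$ ($C = -3 - 3 = -6$)
$A{\left(h,t \right)} = \frac{1}{2} - \frac{t}{6}$ ($A{\left(h,t \right)} = \frac{t}{-6} + \frac{4}{2 \cdot 4} = t \left(- \frac{1}{6}\right) + \frac{4}{8} = - \frac{t}{6} + 4 \cdot \frac{1}{8} = - \frac{t}{6} + \frac{1}{2} = \frac{1}{2} - \frac{t}{6}$)
$A{\left(2,-4 \right)} j{\left(4 \right)} \left(-8\right) = \left(\frac{1}{2} - - \frac{2}{3}\right) \left(- 5 \sqrt{4}\right) \left(-8\right) = \left(\frac{1}{2} + \frac{2}{3}\right) \left(\left(-5\right) 2\right) \left(-8\right) = \frac{7}{6} \left(-10\right) \left(-8\right) = \left(- \frac{35}{3}\right) \left(-8\right) = \frac{280}{3}$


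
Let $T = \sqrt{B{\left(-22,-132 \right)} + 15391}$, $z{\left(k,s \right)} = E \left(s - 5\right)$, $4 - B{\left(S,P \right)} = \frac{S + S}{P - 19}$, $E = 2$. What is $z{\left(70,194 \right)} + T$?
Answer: $378 + \frac{3 \sqrt{39001639}}{151} \approx 502.08$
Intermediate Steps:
$B{\left(S,P \right)} = 4 - \frac{2 S}{-19 + P}$ ($B{\left(S,P \right)} = 4 - \frac{S + S}{P - 19} = 4 - \frac{2 S}{-19 + P}$)
$z{\left(k,s \right)} = -10 + 2 s$ ($z{\left(k,s \right)} = 2 \left(s - 5\right) = 2 \left(-5 + s\right) = -10 + 2 s$)
$T = \frac{3 \sqrt{39001639}}{151}$ ($T = \sqrt{\frac{2 \left(-38 - -22 + 2 \left(-132\right)\right)}{-19 - 132} + 15391} = \sqrt{\frac{2 \left(-38 + 22 - 264\right)}{-151} + 15391} = \sqrt{2 \left(- \frac{1}{151}\right) \left(-280\right) + 15391} = \sqrt{\frac{560}{151} + 15391} = \sqrt{\frac{2324601}{151}} = \frac{3 \sqrt{39001639}}{151} \approx 124.08$)
$z{\left(70,194 \right)} + T = \left(-10 + 2 \cdot 194\right) + \frac{3 \sqrt{39001639}}{151} = \left(-10 + 388\right) + \frac{3 \sqrt{39001639}}{151} = 378 + \frac{3 \sqrt{39001639}}{151}$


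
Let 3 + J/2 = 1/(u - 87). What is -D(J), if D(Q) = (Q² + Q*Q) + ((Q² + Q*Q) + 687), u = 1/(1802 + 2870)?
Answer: -137473966351039/165212170369 ≈ -832.11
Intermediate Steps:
u = 1/4672 ≈ 0.00021404
J = -2448122/406463 (J = -6 + 2/(1/4672 - 87) = -6 + 2/(-406463/4672) = -6 + 2*(-4672/406463) = -6 - 9344/406463 = -2448122/406463 ≈ -6.0230)
D(Q) = 687 + 4*Q² (D(Q) = (Q² + Q²) + ((Q² + Q²) + 687) = 2*Q² + (2*Q² + 687) = 2*Q² + (687 + 2*Q²) = 687 + 4*Q²)
-D(J) = -(687 + 4*(-2448122/406463)²) = -(687 + 4*(5993301326884/165212170369)) = -(687 + 23973205307536/165212170369) = -1*137473966351039/165212170369 = -137473966351039/165212170369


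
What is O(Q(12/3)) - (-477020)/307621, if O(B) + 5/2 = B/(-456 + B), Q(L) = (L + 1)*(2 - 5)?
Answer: -88621995/96592994 ≈ -0.91748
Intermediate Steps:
Q(L) = -3 - 3*L (Q(L) = (1 + L)*(-3) = -3 - 3*L)
O(B) = -5/2 + B/(-456 + B)
O(Q(12/3)) - (-477020)/307621 = 3*(760 - (-3 - 36/3))/(2*(-456 + (-3 - 36/3))) - (-477020)/307621 = 3*(760 - (-3 - 3*4))/(2*(-456 + (-3 - 3*4))) - 1*(-477020/307621) = 3*(760 - (-3 - 12))/(2*(-456 + (-3 - 12))) + 477020/307621 = 3*(760 - 1*(-15))/(2*(-456 - 15)) + 477020/307621 = (3/2)*(760 + 15)/(-471) + 477020/307621 = (3/2)*(-1/471)*775 + 477020/307621 = -775/314 + 477020/307621 = -88621995/96592994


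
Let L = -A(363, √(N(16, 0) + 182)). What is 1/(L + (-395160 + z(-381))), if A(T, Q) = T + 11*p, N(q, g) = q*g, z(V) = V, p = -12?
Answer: -1/395772 ≈ -2.5267e-6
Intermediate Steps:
N(q, g) = g*q
A(T, Q) = -132 + T (A(T, Q) = T + 11*(-12) = T - 132 = -132 + T)
L = -231 (L = -(-132 + 363) = -1*231 = -231)
1/(L + (-395160 + z(-381))) = 1/(-231 + (-395160 - 381)) = 1/(-231 - 395541) = 1/(-395772) = -1/395772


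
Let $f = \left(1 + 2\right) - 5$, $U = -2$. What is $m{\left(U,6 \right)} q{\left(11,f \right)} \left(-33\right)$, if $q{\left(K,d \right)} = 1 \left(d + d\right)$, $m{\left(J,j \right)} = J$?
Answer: $-264$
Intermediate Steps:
$f = -2$ ($f = 3 - 5 = -2$)
$q{\left(K,d \right)} = 2 d$ ($q{\left(K,d \right)} = 1 \cdot 2 d = 2 d$)
$m{\left(U,6 \right)} q{\left(11,f \right)} \left(-33\right) = - 2 \cdot 2 \left(-2\right) \left(-33\right) = \left(-2\right) \left(-4\right) \left(-33\right) = 8 \left(-33\right) = -264$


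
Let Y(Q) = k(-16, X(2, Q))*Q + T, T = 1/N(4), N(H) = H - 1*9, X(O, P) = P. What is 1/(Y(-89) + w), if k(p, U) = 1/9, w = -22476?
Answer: -45/1011874 ≈ -4.4472e-5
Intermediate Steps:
N(H) = -9 + H (N(H) = H - 9 = -9 + H)
k(p, U) = ⅑
T = -⅕ (T = 1/(-9 + 4) = 1/(-5) = -⅕ ≈ -0.20000)
Y(Q) = -⅕ + Q/9 (Y(Q) = Q/9 - ⅕ = -⅕ + Q/9)
1/(Y(-89) + w) = 1/((-⅕ + (⅑)*(-89)) - 22476) = 1/((-⅕ - 89/9) - 22476) = 1/(-454/45 - 22476) = 1/(-1011874/45) = -45/1011874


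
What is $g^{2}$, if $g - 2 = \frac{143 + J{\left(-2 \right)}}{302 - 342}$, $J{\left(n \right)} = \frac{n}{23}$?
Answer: $\frac{2093809}{846400} \approx 2.4738$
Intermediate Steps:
$J{\left(n \right)} = \frac{n}{23}$ ($J{\left(n \right)} = n \frac{1}{23} = \frac{n}{23}$)
$g = - \frac{1447}{920}$ ($g = 2 + \frac{143 + \frac{1}{23} \left(-2\right)}{302 - 342} = 2 + \frac{143 - \frac{2}{23}}{-40} = 2 + \frac{3287}{23} \left(- \frac{1}{40}\right) = 2 - \frac{3287}{920} = - \frac{1447}{920} \approx -1.5728$)
$g^{2} = \left(- \frac{1447}{920}\right)^{2} = \frac{2093809}{846400}$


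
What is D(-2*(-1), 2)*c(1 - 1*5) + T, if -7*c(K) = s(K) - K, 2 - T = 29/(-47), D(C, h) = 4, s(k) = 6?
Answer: -1019/329 ≈ -3.0973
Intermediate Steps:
T = 123/47 (T = 2 - 29/(-47) = 2 - 29*(-1)/47 = 2 - 1*(-29/47) = 2 + 29/47 = 123/47 ≈ 2.6170)
c(K) = -6/7 + K/7 (c(K) = -(6 - K)/7 = -6/7 + K/7)
D(-2*(-1), 2)*c(1 - 1*5) + T = 4*(-6/7 + (1 - 1*5)/7) + 123/47 = 4*(-6/7 + (1 - 5)/7) + 123/47 = 4*(-6/7 + (1/7)*(-4)) + 123/47 = 4*(-6/7 - 4/7) + 123/47 = 4*(-10/7) + 123/47 = -40/7 + 123/47 = -1019/329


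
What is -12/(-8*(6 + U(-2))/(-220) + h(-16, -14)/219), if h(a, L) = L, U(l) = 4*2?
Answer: -72270/2681 ≈ -26.956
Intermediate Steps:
U(l) = 8
-12/(-8*(6 + U(-2))/(-220) + h(-16, -14)/219) = -12/(-8*(6 + 8)/(-220) - 14/219) = -12/(-8*14*(-1/220) - 14*1/219) = -12/(-112*(-1/220) - 14/219) = -12/(28/55 - 14/219) = -12/5362/12045 = -12*12045/5362 = -72270/2681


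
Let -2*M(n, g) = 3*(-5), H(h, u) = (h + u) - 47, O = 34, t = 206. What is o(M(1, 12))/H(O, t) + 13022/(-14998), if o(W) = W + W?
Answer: -1144138/1447307 ≈ -0.79053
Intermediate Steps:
H(h, u) = -47 + h + u
M(n, g) = 15/2 (M(n, g) = -3*(-5)/2 = -½*(-15) = 15/2)
o(W) = 2*W
o(M(1, 12))/H(O, t) + 13022/(-14998) = (2*(15/2))/(-47 + 34 + 206) + 13022/(-14998) = 15/193 + 13022*(-1/14998) = 15*(1/193) - 6511/7499 = 15/193 - 6511/7499 = -1144138/1447307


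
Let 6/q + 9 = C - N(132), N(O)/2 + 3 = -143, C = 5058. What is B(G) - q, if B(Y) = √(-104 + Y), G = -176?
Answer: -6/5341 + 2*I*√70 ≈ -0.0011234 + 16.733*I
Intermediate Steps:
N(O) = -292 (N(O) = -6 + 2*(-143) = -6 - 286 = -292)
q = 6/5341 (q = 6/(-9 + (5058 - 1*(-292))) = 6/(-9 + (5058 + 292)) = 6/(-9 + 5350) = 6/5341 ≈ 0.0011234)
B(G) - q = √(-104 - 176) - 1*6/5341 = √(-280) - 6/5341 = 2*I*√70 - 6/5341 = -6/5341 + 2*I*√70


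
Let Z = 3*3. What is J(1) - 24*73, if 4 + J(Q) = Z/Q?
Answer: -1747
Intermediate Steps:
Z = 9
J(Q) = -4 + 9/Q
J(1) - 24*73 = (-4 + 9/1) - 24*73 = (-4 + 9*1) - 1752 = (-4 + 9) - 1752 = 5 - 1752 = -1747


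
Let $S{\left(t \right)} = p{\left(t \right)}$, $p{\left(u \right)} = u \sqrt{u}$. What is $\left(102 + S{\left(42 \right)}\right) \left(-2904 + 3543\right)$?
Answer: $65178 + 26838 \sqrt{42} \approx 2.3911 \cdot 10^{5}$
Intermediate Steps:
$p{\left(u \right)} = u^{\frac{3}{2}}$
$S{\left(t \right)} = t^{\frac{3}{2}}$
$\left(102 + S{\left(42 \right)}\right) \left(-2904 + 3543\right) = \left(102 + 42^{\frac{3}{2}}\right) \left(-2904 + 3543\right) = \left(102 + 42 \sqrt{42}\right) 639 = 65178 + 26838 \sqrt{42}$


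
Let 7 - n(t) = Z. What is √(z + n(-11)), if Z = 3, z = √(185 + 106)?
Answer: √(4 + √291) ≈ 4.5890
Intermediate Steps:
z = √291 ≈ 17.059
n(t) = 4 (n(t) = 7 - 1*3 = 7 - 3 = 4)
√(z + n(-11)) = √(√291 + 4) = √(4 + √291)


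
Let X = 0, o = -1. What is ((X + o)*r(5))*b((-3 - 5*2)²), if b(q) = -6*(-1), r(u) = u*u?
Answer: -150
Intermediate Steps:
r(u) = u²
b(q) = 6
((X + o)*r(5))*b((-3 - 5*2)²) = ((0 - 1)*5²)*6 = -1*25*6 = -25*6 = -150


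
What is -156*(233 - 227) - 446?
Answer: -1382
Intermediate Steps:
-156*(233 - 227) - 446 = -156*6 - 446 = -936 - 446 = -1382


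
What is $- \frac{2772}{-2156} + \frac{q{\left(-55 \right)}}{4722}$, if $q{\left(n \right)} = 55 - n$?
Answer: $\frac{21634}{16527} \approx 1.309$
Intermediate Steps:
$- \frac{2772}{-2156} + \frac{q{\left(-55 \right)}}{4722} = - \frac{2772}{-2156} + \frac{55 - -55}{4722} = \left(-2772\right) \left(- \frac{1}{2156}\right) + \left(55 + 55\right) \frac{1}{4722} = \frac{9}{7} + 110 \cdot \frac{1}{4722} = \frac{9}{7} + \frac{55}{2361} = \frac{21634}{16527}$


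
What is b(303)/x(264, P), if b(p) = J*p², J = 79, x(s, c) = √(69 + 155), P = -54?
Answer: 7252911*√14/56 ≈ 4.8461e+5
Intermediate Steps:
x(s, c) = 4*√14 (x(s, c) = √224 = 4*√14)
b(p) = 79*p²
b(303)/x(264, P) = (79*303²)/((4*√14)) = (79*91809)*(√14/56) = 7252911*(√14/56) = 7252911*√14/56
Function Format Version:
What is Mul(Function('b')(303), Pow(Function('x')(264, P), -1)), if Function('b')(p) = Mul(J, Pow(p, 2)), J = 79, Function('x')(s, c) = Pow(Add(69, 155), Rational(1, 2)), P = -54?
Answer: Mul(Rational(7252911, 56), Pow(14, Rational(1, 2))) ≈ 4.8461e+5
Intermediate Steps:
Function('x')(s, c) = Mul(4, Pow(14, Rational(1, 2))) (Function('x')(s, c) = Pow(224, Rational(1, 2)) = Mul(4, Pow(14, Rational(1, 2))))
Function('b')(p) = Mul(79, Pow(p, 2))
Mul(Function('b')(303), Pow(Function('x')(264, P), -1)) = Mul(Mul(79, Pow(303, 2)), Pow(Mul(4, Pow(14, Rational(1, 2))), -1)) = Mul(Mul(79, 91809), Mul(Rational(1, 56), Pow(14, Rational(1, 2)))) = Mul(7252911, Mul(Rational(1, 56), Pow(14, Rational(1, 2)))) = Mul(Rational(7252911, 56), Pow(14, Rational(1, 2)))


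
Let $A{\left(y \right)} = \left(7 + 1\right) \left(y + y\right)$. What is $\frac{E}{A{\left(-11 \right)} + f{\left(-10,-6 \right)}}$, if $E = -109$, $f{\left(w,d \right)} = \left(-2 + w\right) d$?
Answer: $\frac{109}{104} \approx 1.0481$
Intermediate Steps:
$f{\left(w,d \right)} = d \left(-2 + w\right)$
$A{\left(y \right)} = 16 y$ ($A{\left(y \right)} = 8 \cdot 2 y = 16 y$)
$\frac{E}{A{\left(-11 \right)} + f{\left(-10,-6 \right)}} = \frac{1}{16 \left(-11\right) - 6 \left(-2 - 10\right)} \left(-109\right) = \frac{1}{-176 - -72} \left(-109\right) = \frac{1}{-176 + 72} \left(-109\right) = \frac{1}{-104} \left(-109\right) = \left(- \frac{1}{104}\right) \left(-109\right) = \frac{109}{104}$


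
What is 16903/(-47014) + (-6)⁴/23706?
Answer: -6292081/20639146 ≈ -0.30486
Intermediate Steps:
16903/(-47014) + (-6)⁴/23706 = 16903*(-1/47014) + 1296*(1/23706) = -16903/47014 + 24/439 = -6292081/20639146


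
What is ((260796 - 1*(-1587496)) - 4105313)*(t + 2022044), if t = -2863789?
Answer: 1899836141645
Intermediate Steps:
((260796 - 1*(-1587496)) - 4105313)*(t + 2022044) = ((260796 - 1*(-1587496)) - 4105313)*(-2863789 + 2022044) = ((260796 + 1587496) - 4105313)*(-841745) = (1848292 - 4105313)*(-841745) = -2257021*(-841745) = 1899836141645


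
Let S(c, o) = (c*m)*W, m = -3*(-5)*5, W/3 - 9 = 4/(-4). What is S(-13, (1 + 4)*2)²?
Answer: 547560000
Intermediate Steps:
W = 24 (W = 27 + 3*(4/(-4)) = 27 + 3*(4*(-¼)) = 27 + 3*(-1) = 27 - 3 = 24)
m = 75 (m = 15*5 = 75)
S(c, o) = 1800*c (S(c, o) = (c*75)*24 = (75*c)*24 = 1800*c)
S(-13, (1 + 4)*2)² = (1800*(-13))² = (-23400)² = 547560000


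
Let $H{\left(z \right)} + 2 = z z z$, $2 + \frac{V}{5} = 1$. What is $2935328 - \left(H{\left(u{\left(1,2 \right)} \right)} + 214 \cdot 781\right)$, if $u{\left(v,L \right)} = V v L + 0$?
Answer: $2769196$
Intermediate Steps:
$V = -5$ ($V = -10 + 5 \cdot 1 = -10 + 5 = -5$)
$u{\left(v,L \right)} = - 5 L v$ ($u{\left(v,L \right)} = - 5 v L + 0 = - 5 L v + 0 = - 5 L v$)
$H{\left(z \right)} = -2 + z^{3}$ ($H{\left(z \right)} = -2 + z z z = -2 + z^{2} z = -2 + z^{3}$)
$2935328 - \left(H{\left(u{\left(1,2 \right)} \right)} + 214 \cdot 781\right) = 2935328 - \left(\left(-2 + \left(\left(-5\right) 2 \cdot 1\right)^{3}\right) + 214 \cdot 781\right) = 2935328 - \left(\left(-2 + \left(-10\right)^{3}\right) + 167134\right) = 2935328 - \left(\left(-2 - 1000\right) + 167134\right) = 2935328 - \left(-1002 + 167134\right) = 2935328 - 166132 = 2769196$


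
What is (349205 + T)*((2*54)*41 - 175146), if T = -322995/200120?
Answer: -1193021456644239/20012 ≈ -5.9615e+10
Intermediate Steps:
T = -64599/40024 (T = -322995*1/200120 = -64599/40024 ≈ -1.6140)
(349205 + T)*((2*54)*41 - 175146) = (349205 - 64599/40024)*((2*54)*41 - 175146) = 13976516321*(108*41 - 175146)/40024 = 13976516321*(4428 - 175146)/40024 = (13976516321/40024)*(-170718) = -1193021456644239/20012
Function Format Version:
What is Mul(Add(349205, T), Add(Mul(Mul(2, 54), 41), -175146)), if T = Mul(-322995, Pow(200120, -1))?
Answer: Rational(-1193021456644239, 20012) ≈ -5.9615e+10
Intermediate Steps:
T = Rational(-64599, 40024) (T = Mul(-322995, Rational(1, 200120)) = Rational(-64599, 40024) ≈ -1.6140)
Mul(Add(349205, T), Add(Mul(Mul(2, 54), 41), -175146)) = Mul(Add(349205, Rational(-64599, 40024)), Add(Mul(Mul(2, 54), 41), -175146)) = Mul(Rational(13976516321, 40024), Add(Mul(108, 41), -175146)) = Mul(Rational(13976516321, 40024), Add(4428, -175146)) = Mul(Rational(13976516321, 40024), -170718) = Rational(-1193021456644239, 20012)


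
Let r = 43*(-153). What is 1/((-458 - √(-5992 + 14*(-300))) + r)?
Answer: I/(-7037*I + 28*√13) ≈ -0.00014208 + 2.0383e-6*I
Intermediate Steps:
r = -6579
1/((-458 - √(-5992 + 14*(-300))) + r) = 1/((-458 - √(-5992 + 14*(-300))) - 6579) = 1/((-458 - √(-5992 - 4200)) - 6579) = 1/((-458 - √(-10192)) - 6579) = 1/((-458 - 28*I*√13) - 6579) = 1/(-7037 - 28*I*√13)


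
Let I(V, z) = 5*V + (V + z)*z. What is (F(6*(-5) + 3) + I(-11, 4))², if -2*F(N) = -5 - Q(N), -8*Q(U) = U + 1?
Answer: 398161/64 ≈ 6221.3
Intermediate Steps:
Q(U) = -⅛ - U/8 (Q(U) = -(U + 1)/8 = -(1 + U)/8 = -⅛ - U/8)
I(V, z) = 5*V + z*(V + z)
F(N) = 39/16 - N/16 (F(N) = -(-5 - (-⅛ - N/8))/2 = -(-5 + (⅛ + N/8))/2 = -(-39/8 + N/8)/2 = 39/16 - N/16)
(F(6*(-5) + 3) + I(-11, 4))² = ((39/16 - (6*(-5) + 3)/16) + (4² + 5*(-11) - 11*4))² = ((39/16 - (-30 + 3)/16) + (16 - 55 - 44))² = ((39/16 - 1/16*(-27)) - 83)² = ((39/16 + 27/16) - 83)² = (33/8 - 83)² = (-631/8)² = 398161/64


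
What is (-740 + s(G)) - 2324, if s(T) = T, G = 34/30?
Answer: -45943/15 ≈ -3062.9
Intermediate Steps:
G = 17/15 (G = 34*(1/30) = 17/15 ≈ 1.1333)
(-740 + s(G)) - 2324 = (-740 + 17/15) - 2324 = -11083/15 - 2324 = -45943/15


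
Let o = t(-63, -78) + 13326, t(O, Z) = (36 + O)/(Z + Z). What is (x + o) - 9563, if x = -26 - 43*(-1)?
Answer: 196569/52 ≈ 3780.2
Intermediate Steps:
x = 17 (x = -26 + 43 = 17)
t(O, Z) = (36 + O)/(2*Z) (t(O, Z) = (36 + O)/((2*Z)) = (36 + O)*(1/(2*Z)) = (36 + O)/(2*Z))
o = 692961/52 (o = (1/2)*(36 - 63)/(-78) + 13326 = (1/2)*(-1/78)*(-27) + 13326 = 9/52 + 13326 = 692961/52 ≈ 13326.)
(x + o) - 9563 = (17 + 692961/52) - 9563 = 693845/52 - 9563 = 196569/52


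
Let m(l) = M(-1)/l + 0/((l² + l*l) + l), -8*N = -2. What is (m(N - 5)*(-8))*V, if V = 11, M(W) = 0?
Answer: 0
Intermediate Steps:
N = ¼ (N = -⅛*(-2) = ¼ ≈ 0.25000)
m(l) = 0 (m(l) = 0/l + 0/((l² + l*l) + l) = 0 + 0/((l² + l²) + l) = 0 + 0/(2*l² + l) = 0 + 0/(l + 2*l²) = 0 + 0 = 0)
(m(N - 5)*(-8))*V = (0*(-8))*11 = 0*11 = 0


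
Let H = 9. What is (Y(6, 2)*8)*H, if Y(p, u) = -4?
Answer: -288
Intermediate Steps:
(Y(6, 2)*8)*H = -4*8*9 = -32*9 = -288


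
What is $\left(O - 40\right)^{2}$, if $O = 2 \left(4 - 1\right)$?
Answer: $1156$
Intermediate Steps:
$O = 6$ ($O = 2 \cdot 3 = 6$)
$\left(O - 40\right)^{2} = \left(6 - 40\right)^{2} = \left(-34\right)^{2} = 1156$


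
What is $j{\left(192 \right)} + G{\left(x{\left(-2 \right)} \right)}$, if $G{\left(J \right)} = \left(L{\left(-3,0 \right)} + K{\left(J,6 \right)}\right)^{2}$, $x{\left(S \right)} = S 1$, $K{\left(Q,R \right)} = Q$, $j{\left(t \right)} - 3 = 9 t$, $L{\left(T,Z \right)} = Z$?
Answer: $1735$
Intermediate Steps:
$j{\left(t \right)} = 3 + 9 t$
$x{\left(S \right)} = S$
$G{\left(J \right)} = J^{2}$ ($G{\left(J \right)} = \left(0 + J\right)^{2} = J^{2}$)
$j{\left(192 \right)} + G{\left(x{\left(-2 \right)} \right)} = \left(3 + 9 \cdot 192\right) + \left(-2\right)^{2} = \left(3 + 1728\right) + 4 = 1731 + 4 = 1735$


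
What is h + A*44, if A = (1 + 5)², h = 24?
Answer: 1608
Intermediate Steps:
A = 36 (A = 6² = 36)
h + A*44 = 24 + 36*44 = 24 + 1584 = 1608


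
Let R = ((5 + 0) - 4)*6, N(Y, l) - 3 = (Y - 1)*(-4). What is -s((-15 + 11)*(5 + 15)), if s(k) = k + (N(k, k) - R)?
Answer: -241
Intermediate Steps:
N(Y, l) = 7 - 4*Y (N(Y, l) = 3 + (Y - 1)*(-4) = 3 + (-1 + Y)*(-4) = 3 + (4 - 4*Y) = 7 - 4*Y)
R = 6 (R = (5 - 4)*6 = 1*6 = 6)
s(k) = 1 - 3*k (s(k) = k + ((7 - 4*k) - 1*6) = k + ((7 - 4*k) - 6) = k + (1 - 4*k) = 1 - 3*k)
-s((-15 + 11)*(5 + 15)) = -(1 - 3*(-15 + 11)*(5 + 15)) = -(1 - (-12)*20) = -(1 - 3*(-80)) = -(1 + 240) = -1*241 = -241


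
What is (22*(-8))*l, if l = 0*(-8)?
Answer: 0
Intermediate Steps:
l = 0
(22*(-8))*l = (22*(-8))*0 = -176*0 = 0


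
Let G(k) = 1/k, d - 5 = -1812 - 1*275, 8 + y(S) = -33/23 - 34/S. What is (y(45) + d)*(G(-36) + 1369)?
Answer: -106718246011/37260 ≈ -2.8642e+6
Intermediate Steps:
y(S) = -217/23 - 34/S (y(S) = -8 + (-33/23 - 34/S) = -217/23 - 34/S)
d = -2082 (d = 5 + (-1812 - 1*275) = 5 + (-1812 - 275) = 5 - 2087 = -2082)
(y(45) + d)*(G(-36) + 1369) = ((-217/23 - 34/45) - 2082)*(1/(-36) + 1369) = ((-217/23 - 34*1/45) - 2082)*(-1/36 + 1369) = ((-217/23 - 34/45) - 2082)*(49283/36) = (-10547/1035 - 2082)*(49283/36) = -2165417/1035*49283/36 = -106718246011/37260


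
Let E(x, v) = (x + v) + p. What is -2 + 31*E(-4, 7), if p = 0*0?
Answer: 91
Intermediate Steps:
p = 0
E(x, v) = v + x (E(x, v) = (x + v) + 0 = (v + x) + 0 = v + x)
-2 + 31*E(-4, 7) = -2 + 31*(7 - 4) = -2 + 31*3 = -2 + 93 = 91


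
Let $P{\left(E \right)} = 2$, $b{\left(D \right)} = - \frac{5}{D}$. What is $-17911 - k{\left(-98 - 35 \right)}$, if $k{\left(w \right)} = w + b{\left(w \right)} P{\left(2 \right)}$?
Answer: $- \frac{2364484}{133} \approx -17778.0$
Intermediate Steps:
$k{\left(w \right)} = w - \frac{10}{w}$ ($k{\left(w \right)} = w + - \frac{5}{w} 2 = w - \frac{10}{w}$)
$-17911 - k{\left(-98 - 35 \right)} = -17911 - \left(\left(-98 - 35\right) - \frac{10}{-98 - 35}\right) = -17911 - \left(-133 - \frac{10}{-133}\right) = -17911 - \left(-133 - - \frac{10}{133}\right) = -17911 - \left(-133 + \frac{10}{133}\right) = -17911 - - \frac{17679}{133} = -17911 + \frac{17679}{133} = - \frac{2364484}{133}$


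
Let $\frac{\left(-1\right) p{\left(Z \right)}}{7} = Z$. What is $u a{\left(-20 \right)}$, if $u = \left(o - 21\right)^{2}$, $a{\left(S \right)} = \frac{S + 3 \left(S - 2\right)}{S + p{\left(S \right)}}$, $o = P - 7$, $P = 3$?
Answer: $- \frac{5375}{12} \approx -447.92$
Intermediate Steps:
$p{\left(Z \right)} = - 7 Z$
$o = -4$ ($o = 3 - 7 = -4$)
$a{\left(S \right)} = - \frac{-6 + 4 S}{6 S}$ ($a{\left(S \right)} = \frac{S + 3 \left(S - 2\right)}{S - 7 S} = \frac{S + 3 \left(-2 + S\right)}{\left(-6\right) S} = \left(S + \left(-6 + 3 S\right)\right) \left(- \frac{1}{6 S}\right) = \left(-6 + 4 S\right) \left(- \frac{1}{6 S}\right) = - \frac{-6 + 4 S}{6 S}$)
$u = 625$ ($u = \left(-4 - 21\right)^{2} = \left(-25\right)^{2} = 625$)
$u a{\left(-20 \right)} = 625 \left(- \frac{2}{3} + \frac{1}{-20}\right) = 625 \left(- \frac{2}{3} - \frac{1}{20}\right) = 625 \left(- \frac{43}{60}\right) = - \frac{5375}{12}$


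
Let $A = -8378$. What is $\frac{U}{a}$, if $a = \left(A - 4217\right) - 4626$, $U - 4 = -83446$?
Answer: $\frac{83442}{17221} \approx 4.8454$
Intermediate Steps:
$U = -83442$ ($U = 4 - 83446 = -83442$)
$a = -17221$ ($a = \left(-8378 - 4217\right) - 4626 = -12595 - 4626 = -17221$)
$\frac{U}{a} = - \frac{83442}{-17221} = \left(-83442\right) \left(- \frac{1}{17221}\right) = \frac{83442}{17221}$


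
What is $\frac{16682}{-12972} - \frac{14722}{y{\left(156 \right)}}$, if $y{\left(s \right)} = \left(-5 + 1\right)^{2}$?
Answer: $- \frac{23905087}{25944} \approx -921.41$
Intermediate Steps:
$y{\left(s \right)} = 16$ ($y{\left(s \right)} = \left(-4\right)^{2} = 16$)
$\frac{16682}{-12972} - \frac{14722}{y{\left(156 \right)}} = \frac{16682}{-12972} - \frac{14722}{16} = 16682 \left(- \frac{1}{12972}\right) - \frac{7361}{8} = - \frac{8341}{6486} - \frac{7361}{8} = - \frac{23905087}{25944}$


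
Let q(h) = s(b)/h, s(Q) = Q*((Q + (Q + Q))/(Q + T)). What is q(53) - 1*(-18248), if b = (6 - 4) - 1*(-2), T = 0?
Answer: 967156/53 ≈ 18248.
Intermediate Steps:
b = 4 (b = 2 + 2 = 4)
s(Q) = 3*Q (s(Q) = Q*((Q + (Q + Q))/(Q + 0)) = Q*((Q + 2*Q)/Q) = Q*((3*Q)/Q) = Q*3 = 3*Q)
q(h) = 12/h (q(h) = (3*4)/h = 12/h)
q(53) - 1*(-18248) = 12/53 - 1*(-18248) = 12*(1/53) + 18248 = 12/53 + 18248 = 967156/53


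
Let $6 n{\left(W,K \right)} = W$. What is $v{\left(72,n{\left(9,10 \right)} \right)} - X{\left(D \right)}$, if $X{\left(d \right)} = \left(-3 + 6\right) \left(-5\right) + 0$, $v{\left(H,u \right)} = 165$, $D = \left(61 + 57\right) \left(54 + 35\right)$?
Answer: $180$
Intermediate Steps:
$D = 10502$ ($D = 118 \cdot 89 = 10502$)
$n{\left(W,K \right)} = \frac{W}{6}$
$X{\left(d \right)} = -15$ ($X{\left(d \right)} = 3 \left(-5\right) + 0 = -15 + 0 = -15$)
$v{\left(72,n{\left(9,10 \right)} \right)} - X{\left(D \right)} = 165 - -15 = 165 + 15 = 180$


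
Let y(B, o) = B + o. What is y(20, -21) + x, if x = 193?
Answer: 192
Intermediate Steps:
y(20, -21) + x = (20 - 21) + 193 = -1 + 193 = 192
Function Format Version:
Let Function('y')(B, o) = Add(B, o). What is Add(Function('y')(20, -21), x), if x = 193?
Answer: 192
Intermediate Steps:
Add(Function('y')(20, -21), x) = Add(Add(20, -21), 193) = Add(-1, 193) = 192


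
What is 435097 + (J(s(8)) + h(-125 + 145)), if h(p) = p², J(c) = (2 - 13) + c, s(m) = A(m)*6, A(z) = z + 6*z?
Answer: 435822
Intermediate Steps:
A(z) = 7*z
s(m) = 42*m (s(m) = (7*m)*6 = 42*m)
J(c) = -11 + c
435097 + (J(s(8)) + h(-125 + 145)) = 435097 + ((-11 + 42*8) + (-125 + 145)²) = 435097 + ((-11 + 336) + 20²) = 435097 + (325 + 400) = 435097 + 725 = 435822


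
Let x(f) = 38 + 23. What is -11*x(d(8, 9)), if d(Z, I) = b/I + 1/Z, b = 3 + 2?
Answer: -671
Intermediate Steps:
b = 5
d(Z, I) = 1/Z + 5/I (d(Z, I) = 5/I + 1/Z = 1/Z + 5/I)
x(f) = 61
-11*x(d(8, 9)) = -11*61 = -671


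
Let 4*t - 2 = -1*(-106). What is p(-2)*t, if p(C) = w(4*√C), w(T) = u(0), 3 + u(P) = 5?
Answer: 54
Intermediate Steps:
t = 27 (t = ½ + (-1*(-106))/4 = ½ + (¼)*106 = ½ + 53/2 = 27)
u(P) = 2 (u(P) = -3 + 5 = 2)
w(T) = 2
p(C) = 2
p(-2)*t = 2*27 = 54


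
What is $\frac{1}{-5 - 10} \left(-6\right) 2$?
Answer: $\frac{4}{5} \approx 0.8$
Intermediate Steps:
$\frac{1}{-5 - 10} \left(-6\right) 2 = \frac{1}{-15} \left(-6\right) 2 = \left(- \frac{1}{15}\right) \left(-6\right) 2 = \frac{2}{5} \cdot 2 = \frac{4}{5}$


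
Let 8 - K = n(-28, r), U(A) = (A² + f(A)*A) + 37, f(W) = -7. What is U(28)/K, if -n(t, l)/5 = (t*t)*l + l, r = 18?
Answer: 625/70658 ≈ 0.0088454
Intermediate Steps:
U(A) = 37 + A² - 7*A (U(A) = (A² - 7*A) + 37 = 37 + A² - 7*A)
n(t, l) = -5*l - 5*l*t² (n(t, l) = -5*((t*t)*l + l) = -5*(t²*l + l) = -5*(l*t² + l) = -5*(l + l*t²) = -5*l - 5*l*t²)
K = 70658 (K = 8 - (-5)*18*(1 + (-28)²) = 8 - (-5)*18*(1 + 784) = 8 - (-5)*18*785 = 8 - 1*(-70650) = 8 + 70650 = 70658)
U(28)/K = (37 + 28² - 7*28)/70658 = (37 + 784 - 196)*(1/70658) = 625*(1/70658) = 625/70658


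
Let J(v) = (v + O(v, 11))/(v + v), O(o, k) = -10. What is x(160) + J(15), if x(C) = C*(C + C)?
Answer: 307201/6 ≈ 51200.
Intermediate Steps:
J(v) = (-10 + v)/(2*v) (J(v) = (v - 10)/(v + v) = (-10 + v)/((2*v)) = (-10 + v)*(1/(2*v)) = (-10 + v)/(2*v))
x(C) = 2*C² (x(C) = C*(2*C) = 2*C²)
x(160) + J(15) = 2*160² + (½)*(-10 + 15)/15 = 2*25600 + (½)*(1/15)*5 = 51200 + ⅙ = 307201/6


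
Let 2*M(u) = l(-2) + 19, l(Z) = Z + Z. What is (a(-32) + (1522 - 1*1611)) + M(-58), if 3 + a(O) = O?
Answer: -233/2 ≈ -116.50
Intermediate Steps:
l(Z) = 2*Z
M(u) = 15/2 (M(u) = (2*(-2) + 19)/2 = (-4 + 19)/2 = (½)*15 = 15/2)
a(O) = -3 + O
(a(-32) + (1522 - 1*1611)) + M(-58) = ((-3 - 32) + (1522 - 1*1611)) + 15/2 = (-35 + (1522 - 1611)) + 15/2 = (-35 - 89) + 15/2 = -124 + 15/2 = -233/2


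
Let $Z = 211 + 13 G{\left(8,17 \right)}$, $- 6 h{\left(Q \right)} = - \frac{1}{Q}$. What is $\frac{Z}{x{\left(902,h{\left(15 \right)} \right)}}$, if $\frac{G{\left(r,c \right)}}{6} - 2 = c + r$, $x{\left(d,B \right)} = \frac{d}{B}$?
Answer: $\frac{2317}{81180} \approx 0.028542$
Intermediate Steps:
$h{\left(Q \right)} = \frac{1}{6 Q}$ ($h{\left(Q \right)} = - \frac{\left(-1\right) \frac{1}{Q}}{6} = \frac{1}{6 Q}$)
$G{\left(r,c \right)} = 12 + 6 c + 6 r$ ($G{\left(r,c \right)} = 12 + 6 \left(c + r\right) = 12 + \left(6 c + 6 r\right) = 12 + 6 c + 6 r$)
$Z = 2317$ ($Z = 211 + 13 \left(12 + 6 \cdot 17 + 6 \cdot 8\right) = 211 + 13 \left(12 + 102 + 48\right) = 211 + 13 \cdot 162 = 211 + 2106 = 2317$)
$\frac{Z}{x{\left(902,h{\left(15 \right)} \right)}} = \frac{2317}{902 \frac{1}{\frac{1}{6} \cdot \frac{1}{15}}} = \frac{2317}{902 \frac{1}{\frac{1}{90}}} = \frac{2317}{902 \cdot 90} = \frac{2317}{81180}$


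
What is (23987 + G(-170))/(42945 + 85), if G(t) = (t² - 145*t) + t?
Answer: 77367/43030 ≈ 1.7980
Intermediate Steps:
G(t) = t² - 144*t
(23987 + G(-170))/(42945 + 85) = (23987 - 170*(-144 - 170))/(42945 + 85) = (23987 - 170*(-314))/43030 = (23987 + 53380)*(1/43030) = 77367*(1/43030) = 77367/43030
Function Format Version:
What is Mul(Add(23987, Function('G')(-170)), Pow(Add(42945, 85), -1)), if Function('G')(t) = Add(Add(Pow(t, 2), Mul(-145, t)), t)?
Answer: Rational(77367, 43030) ≈ 1.7980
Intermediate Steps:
Function('G')(t) = Add(Pow(t, 2), Mul(-144, t))
Mul(Add(23987, Function('G')(-170)), Pow(Add(42945, 85), -1)) = Mul(Add(23987, Mul(-170, Add(-144, -170))), Pow(Add(42945, 85), -1)) = Mul(Add(23987, Mul(-170, -314)), Pow(43030, -1)) = Mul(Add(23987, 53380), Rational(1, 43030)) = Mul(77367, Rational(1, 43030)) = Rational(77367, 43030)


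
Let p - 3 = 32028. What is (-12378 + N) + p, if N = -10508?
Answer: 9145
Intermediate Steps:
p = 32031 (p = 3 + 32028 = 32031)
(-12378 + N) + p = (-12378 - 10508) + 32031 = -22886 + 32031 = 9145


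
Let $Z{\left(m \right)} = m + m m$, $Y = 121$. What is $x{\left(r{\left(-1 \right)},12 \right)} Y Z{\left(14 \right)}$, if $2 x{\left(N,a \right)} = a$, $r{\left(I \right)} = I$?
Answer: $152460$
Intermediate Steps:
$x{\left(N,a \right)} = \frac{a}{2}$
$Z{\left(m \right)} = m + m^{2}$
$x{\left(r{\left(-1 \right)},12 \right)} Y Z{\left(14 \right)} = \frac{1}{2} \cdot 12 \cdot 121 \cdot 14 \left(1 + 14\right) = 6 \cdot 121 \cdot 14 \cdot 15 = 726 \cdot 210 = 152460$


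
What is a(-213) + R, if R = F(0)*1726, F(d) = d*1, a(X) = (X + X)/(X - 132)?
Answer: 142/115 ≈ 1.2348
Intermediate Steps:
a(X) = 2*X/(-132 + X) (a(X) = (2*X)/(-132 + X) = 2*X/(-132 + X))
F(d) = d
R = 0 (R = 0*1726 = 0)
a(-213) + R = 2*(-213)/(-132 - 213) + 0 = 2*(-213)/(-345) + 0 = 2*(-213)*(-1/345) + 0 = 142/115 + 0 = 142/115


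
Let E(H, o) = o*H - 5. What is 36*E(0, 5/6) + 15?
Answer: -165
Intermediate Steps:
E(H, o) = -5 + H*o (E(H, o) = H*o - 5 = -5 + H*o)
36*E(0, 5/6) + 15 = 36*(-5 + 0*(5/6)) + 15 = 36*(-5 + 0) + 15 = 36*(-5) + 15 = -180 + 15 = -165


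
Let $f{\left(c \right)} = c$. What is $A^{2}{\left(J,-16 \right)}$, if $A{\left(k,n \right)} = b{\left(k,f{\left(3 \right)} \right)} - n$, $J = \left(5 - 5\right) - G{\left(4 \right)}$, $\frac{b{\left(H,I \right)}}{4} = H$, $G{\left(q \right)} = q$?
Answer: $0$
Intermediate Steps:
$b{\left(H,I \right)} = 4 H$
$J = -4$ ($J = \left(5 - 5\right) - 4 = 0 - 4 = -4$)
$A{\left(k,n \right)} = - n + 4 k$ ($A{\left(k,n \right)} = 4 k - n = - n + 4 k$)
$A^{2}{\left(J,-16 \right)} = \left(\left(-1\right) \left(-16\right) + 4 \left(-4\right)\right)^{2} = \left(16 - 16\right)^{2} = 0^{2} = 0$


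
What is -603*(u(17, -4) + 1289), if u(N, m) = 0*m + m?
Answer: -774855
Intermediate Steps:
u(N, m) = m (u(N, m) = 0 + m = m)
-603*(u(17, -4) + 1289) = -603*(-4 + 1289) = -603*1285 = -774855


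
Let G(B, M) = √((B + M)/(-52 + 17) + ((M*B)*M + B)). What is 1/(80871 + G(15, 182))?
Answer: 2830485/228886762007 - 2*√152166245/228886762007 ≈ 1.2259e-5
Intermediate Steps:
G(B, M) = √(-M/35 + 34*B/35 + B*M²) (G(B, M) = √((B + M)/(-35) + ((B*M)*M + B)) = √((B + M)*(-1/35) + (B*M² + B)) = √((-B/35 - M/35) + (B + B*M²)) = √(-M/35 + 34*B/35 + B*M²))
1/(80871 + G(15, 182)) = 1/(80871 + √(-35*182 + 1190*15 + 1225*15*182²)/35) = 1/(80871 + √(-6370 + 17850 + 1225*15*33124)/35) = 1/(80871 + √(-6370 + 17850 + 608653500)/35) = 1/(80871 + √608664980/35) = 1/(80871 + (2*√152166245)/35) = 1/(80871 + 2*√152166245/35)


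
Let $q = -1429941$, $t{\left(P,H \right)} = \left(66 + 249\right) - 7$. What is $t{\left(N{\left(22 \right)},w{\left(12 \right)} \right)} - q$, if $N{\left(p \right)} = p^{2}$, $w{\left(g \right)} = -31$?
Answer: $1430249$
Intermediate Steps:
$t{\left(P,H \right)} = 308$ ($t{\left(P,H \right)} = 315 - 7 = 308$)
$t{\left(N{\left(22 \right)},w{\left(12 \right)} \right)} - q = 308 - -1429941 = 308 + 1429941 = 1430249$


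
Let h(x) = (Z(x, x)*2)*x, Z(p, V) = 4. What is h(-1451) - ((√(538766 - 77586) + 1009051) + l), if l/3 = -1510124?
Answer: 3509713 - 2*√115295 ≈ 3.5090e+6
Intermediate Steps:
l = -4530372 (l = 3*(-1510124) = -4530372)
h(x) = 8*x (h(x) = (4*2)*x = 8*x)
h(-1451) - ((√(538766 - 77586) + 1009051) + l) = 8*(-1451) - ((√(538766 - 77586) + 1009051) - 4530372) = -11608 - ((√461180 + 1009051) - 4530372) = -11608 - ((2*√115295 + 1009051) - 4530372) = -11608 - ((1009051 + 2*√115295) - 4530372) = -11608 - (-3521321 + 2*√115295) = -11608 + (3521321 - 2*√115295) = 3509713 - 2*√115295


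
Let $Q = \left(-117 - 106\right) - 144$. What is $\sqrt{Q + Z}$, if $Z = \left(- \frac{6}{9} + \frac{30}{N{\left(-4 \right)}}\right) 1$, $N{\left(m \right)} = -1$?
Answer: $\frac{i \sqrt{3579}}{3} \approx 19.942 i$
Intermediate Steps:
$Q = -367$ ($Q = -223 - 144 = -367$)
$Z = - \frac{92}{3}$ ($Z = \left(- \frac{6}{9} + \frac{30}{-1}\right) 1 = \left(\left(-6\right) \frac{1}{9} + 30 \left(-1\right)\right) 1 = \left(- \frac{2}{3} - 30\right) 1 = \left(- \frac{92}{3}\right) 1 = - \frac{92}{3} \approx -30.667$)
$\sqrt{Q + Z} = \sqrt{-367 - \frac{92}{3}} = \sqrt{- \frac{1193}{3}} = \frac{i \sqrt{3579}}{3}$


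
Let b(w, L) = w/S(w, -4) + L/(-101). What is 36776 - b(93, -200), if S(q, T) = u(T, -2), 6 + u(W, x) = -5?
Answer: 40865329/1111 ≈ 36783.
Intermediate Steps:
u(W, x) = -11 (u(W, x) = -6 - 5 = -11)
S(q, T) = -11
b(w, L) = -w/11 - L/101 (b(w, L) = w/(-11) + L/(-101) = w*(-1/11) + L*(-1/101) = -w/11 - L/101)
36776 - b(93, -200) = 36776 - (-1/11*93 - 1/101*(-200)) = 36776 - (-93/11 + 200/101) = 36776 - 1*(-7193/1111) = 36776 + 7193/1111 = 40865329/1111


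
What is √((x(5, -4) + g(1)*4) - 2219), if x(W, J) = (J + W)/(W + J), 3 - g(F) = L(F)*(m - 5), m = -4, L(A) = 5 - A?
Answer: I*√2062 ≈ 45.409*I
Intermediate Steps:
g(F) = 48 - 9*F (g(F) = 3 - (5 - F)*(-4 - 5) = 3 - (5 - F)*(-9) = 3 - (-45 + 9*F) = 3 + (45 - 9*F) = 48 - 9*F)
x(W, J) = 1 (x(W, J) = (J + W)/(J + W) = 1)
√((x(5, -4) + g(1)*4) - 2219) = √((1 + (48 - 9*1)*4) - 2219) = √((1 + (48 - 9)*4) - 2219) = √((1 + 39*4) - 2219) = √((1 + 156) - 2219) = √(157 - 2219) = √(-2062) = I*√2062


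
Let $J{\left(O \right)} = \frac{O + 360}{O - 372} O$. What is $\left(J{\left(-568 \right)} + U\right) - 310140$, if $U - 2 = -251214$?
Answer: $- \frac{131947256}{235} \approx -5.6148 \cdot 10^{5}$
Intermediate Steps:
$J{\left(O \right)} = \frac{O \left(360 + O\right)}{-372 + O}$ ($J{\left(O \right)} = \frac{360 + O}{-372 + O} O = \frac{O \left(360 + O\right)}{-372 + O}$)
$U = -251212$ ($U = 2 - 251214 = -251212$)
$\left(J{\left(-568 \right)} + U\right) - 310140 = \left(- \frac{568 \left(360 - 568\right)}{-372 - 568} - 251212\right) - 310140 = \left(\left(-568\right) \frac{1}{-940} \left(-208\right) - 251212\right) - 310140 = \left(\left(-568\right) \left(- \frac{1}{940}\right) \left(-208\right) - 251212\right) - 310140 = \left(- \frac{29536}{235} - 251212\right) - 310140 = - \frac{59064356}{235} - 310140 = - \frac{131947256}{235}$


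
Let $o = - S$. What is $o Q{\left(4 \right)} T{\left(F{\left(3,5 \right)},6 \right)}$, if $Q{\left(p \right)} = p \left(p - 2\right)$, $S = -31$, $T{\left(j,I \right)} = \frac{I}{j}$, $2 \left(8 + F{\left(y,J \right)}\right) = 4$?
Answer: $-248$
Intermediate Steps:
$F{\left(y,J \right)} = -6$ ($F{\left(y,J \right)} = -8 + \frac{1}{2} \cdot 4 = -8 + 2 = -6$)
$Q{\left(p \right)} = p \left(-2 + p\right)$
$o = 31$ ($o = \left(-1\right) \left(-31\right) = 31$)
$o Q{\left(4 \right)} T{\left(F{\left(3,5 \right)},6 \right)} = 31 \cdot 4 \left(-2 + 4\right) \frac{6}{-6} = 31 \cdot 4 \cdot 2 \cdot 6 \left(- \frac{1}{6}\right) = 31 \cdot 8 \left(-1\right) = 248 \left(-1\right) = -248$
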